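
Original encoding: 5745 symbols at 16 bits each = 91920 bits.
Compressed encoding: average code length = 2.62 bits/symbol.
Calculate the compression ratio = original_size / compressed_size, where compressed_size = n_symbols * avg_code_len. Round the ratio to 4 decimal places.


original_size = n_symbols * orig_bits = 5745 * 16 = 91920 bits
compressed_size = n_symbols * avg_code_len = 5745 * 2.62 = 15051.9 bits
ratio = original_size / compressed_size = 91920 / 15051.9 = 6.1069

Compression ratio = 6.1069


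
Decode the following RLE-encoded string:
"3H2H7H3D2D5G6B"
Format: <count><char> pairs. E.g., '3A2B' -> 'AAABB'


Expanding each <count><char> pair:
  3H -> 'HHH'
  2H -> 'HH'
  7H -> 'HHHHHHH'
  3D -> 'DDD'
  2D -> 'DD'
  5G -> 'GGGGG'
  6B -> 'BBBBBB'

Decoded = HHHHHHHHHHHHDDDDDGGGGGBBBBBB


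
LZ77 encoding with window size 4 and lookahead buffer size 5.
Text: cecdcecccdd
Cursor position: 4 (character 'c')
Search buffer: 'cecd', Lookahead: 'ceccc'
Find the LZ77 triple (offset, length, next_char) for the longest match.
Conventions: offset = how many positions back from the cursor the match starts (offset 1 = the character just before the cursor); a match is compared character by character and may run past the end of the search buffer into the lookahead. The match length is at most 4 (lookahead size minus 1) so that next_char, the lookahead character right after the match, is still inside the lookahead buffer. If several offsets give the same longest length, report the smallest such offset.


Try each offset into the search buffer:
  offset=1 (pos 3, char 'd'): match length 0
  offset=2 (pos 2, char 'c'): match length 1
  offset=3 (pos 1, char 'e'): match length 0
  offset=4 (pos 0, char 'c'): match length 3
Longest match has length 3 at offset 4.
next_char = character at position 4 + 3 = 7 -> 'c'

Best match: offset=4, length=3 (matching 'cec' starting at position 0)
LZ77 triple: (4, 3, 'c')


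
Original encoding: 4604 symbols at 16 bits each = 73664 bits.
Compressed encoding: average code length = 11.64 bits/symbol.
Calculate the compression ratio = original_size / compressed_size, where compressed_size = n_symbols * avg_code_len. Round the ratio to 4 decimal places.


original_size = n_symbols * orig_bits = 4604 * 16 = 73664 bits
compressed_size = n_symbols * avg_code_len = 4604 * 11.64 = 53590.56 bits
ratio = original_size / compressed_size = 73664 / 53590.56 = 1.3746

Compression ratio = 1.3746


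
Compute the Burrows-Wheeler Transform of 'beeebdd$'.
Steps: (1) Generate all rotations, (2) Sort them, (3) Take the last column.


Rotations (sorted):
  0: $beeebdd -> last char: d
  1: bdd$beee -> last char: e
  2: beeebdd$ -> last char: $
  3: d$beeebd -> last char: d
  4: dd$beeeb -> last char: b
  5: ebdd$bee -> last char: e
  6: eebdd$be -> last char: e
  7: eeebdd$b -> last char: b


BWT = de$dbeeb


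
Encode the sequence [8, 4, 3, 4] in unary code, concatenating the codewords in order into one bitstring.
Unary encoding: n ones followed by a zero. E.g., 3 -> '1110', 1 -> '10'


Encode each number as n ones followed by a terminating 0:
  8 -> 111111110 (9 bits)
  4 -> 11110 (5 bits)
  3 -> 1110 (4 bits)
  4 -> 11110 (5 bits)
Total length = 9 + 5 + 4 + 5 = 23 bits.

Unary([8, 4, 3, 4]) = 11111111011110111011110 (23 bits)


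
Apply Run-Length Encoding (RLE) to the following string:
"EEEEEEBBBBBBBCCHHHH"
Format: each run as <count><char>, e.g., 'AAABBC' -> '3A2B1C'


Scanning runs left to right:
  i=0: run of 'E' x 6 -> '6E'
  i=6: run of 'B' x 7 -> '7B'
  i=13: run of 'C' x 2 -> '2C'
  i=15: run of 'H' x 4 -> '4H'

RLE = 6E7B2C4H


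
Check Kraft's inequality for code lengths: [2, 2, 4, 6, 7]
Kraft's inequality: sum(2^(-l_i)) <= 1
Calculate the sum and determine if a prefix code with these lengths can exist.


Sum = 2^(-2) + 2^(-2) + 2^(-4) + 2^(-6) + 2^(-7)
    = 0.25 + 0.25 + 0.0625 + 0.015625 + 0.0078125
    = 75/128 = 0.5859375
Since 0.5859375 <= 1, Kraft's inequality IS satisfied.
A prefix code with these lengths CAN exist.

Kraft sum = 0.5859375. Satisfied.


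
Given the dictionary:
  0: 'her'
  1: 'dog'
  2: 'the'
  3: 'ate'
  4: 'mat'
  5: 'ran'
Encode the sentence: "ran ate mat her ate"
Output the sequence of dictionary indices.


Look up each word in the dictionary:
  'ran' -> 5
  'ate' -> 3
  'mat' -> 4
  'her' -> 0
  'ate' -> 3

Encoded: [5, 3, 4, 0, 3]


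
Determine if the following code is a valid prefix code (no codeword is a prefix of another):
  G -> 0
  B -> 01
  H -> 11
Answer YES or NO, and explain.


Checking each pair (does one codeword prefix another?):
  G='0' vs B='01': prefix -- VIOLATION

NO -- this is NOT a valid prefix code. G (0) is a prefix of B (01).


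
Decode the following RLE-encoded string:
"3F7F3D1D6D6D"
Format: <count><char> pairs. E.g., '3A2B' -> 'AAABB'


Expanding each <count><char> pair:
  3F -> 'FFF'
  7F -> 'FFFFFFF'
  3D -> 'DDD'
  1D -> 'D'
  6D -> 'DDDDDD'
  6D -> 'DDDDDD'

Decoded = FFFFFFFFFFDDDDDDDDDDDDDDDD


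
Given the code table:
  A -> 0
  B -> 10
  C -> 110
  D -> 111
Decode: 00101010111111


Decoding:
0 -> A
0 -> A
10 -> B
10 -> B
10 -> B
111 -> D
111 -> D


Result: AABBBDD


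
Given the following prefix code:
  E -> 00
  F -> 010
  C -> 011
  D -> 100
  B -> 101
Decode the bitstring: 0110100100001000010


Decoding step by step:
Bits 011 -> C
Bits 010 -> F
Bits 010 -> F
Bits 00 -> E
Bits 010 -> F
Bits 00 -> E
Bits 010 -> F


Decoded message: CFFEFEF


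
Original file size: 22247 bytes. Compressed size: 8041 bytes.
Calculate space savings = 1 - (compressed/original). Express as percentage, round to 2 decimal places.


ratio = compressed/original = 8041/22247 = 0.361442
savings = 1 - ratio = 1 - 0.361442 = 0.638558
as a percentage: 0.638558 * 100 = 63.86%

Space savings = 1 - 8041/22247 = 63.86%


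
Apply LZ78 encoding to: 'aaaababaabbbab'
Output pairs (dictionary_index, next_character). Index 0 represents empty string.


LZ78 encoding steps:
Dictionary: {0: ''}
Step 1: w='' (idx 0), next='a' -> output (0, 'a'), add 'a' as idx 1
Step 2: w='a' (idx 1), next='a' -> output (1, 'a'), add 'aa' as idx 2
Step 3: w='a' (idx 1), next='b' -> output (1, 'b'), add 'ab' as idx 3
Step 4: w='ab' (idx 3), next='a' -> output (3, 'a'), add 'aba' as idx 4
Step 5: w='ab' (idx 3), next='b' -> output (3, 'b'), add 'abb' as idx 5
Step 6: w='' (idx 0), next='b' -> output (0, 'b'), add 'b' as idx 6
Step 7: w='ab' (idx 3), end of input -> output (3, '')


Encoded: [(0, 'a'), (1, 'a'), (1, 'b'), (3, 'a'), (3, 'b'), (0, 'b'), (3, '')]


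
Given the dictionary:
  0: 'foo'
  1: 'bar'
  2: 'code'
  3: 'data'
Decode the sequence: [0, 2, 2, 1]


Look up each index in the dictionary:
  0 -> 'foo'
  2 -> 'code'
  2 -> 'code'
  1 -> 'bar'

Decoded: "foo code code bar"


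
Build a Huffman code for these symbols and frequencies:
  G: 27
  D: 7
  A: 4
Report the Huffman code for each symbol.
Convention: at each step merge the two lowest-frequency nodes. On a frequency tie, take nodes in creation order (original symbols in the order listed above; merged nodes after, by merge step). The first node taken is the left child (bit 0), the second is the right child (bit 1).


Huffman tree construction:
Step 1: Merge A(4) + D(7) = 11
Step 2: Merge (A+D)(11) + G(27) = 38
Read each symbol's code off the tree from the root (left child = 0, right child = 1).

Codes:
  G: 1 (length 1)
  D: 01 (length 2)
  A: 00 (length 2)
Average code length: 49/38 = 1.2895 bits/symbol


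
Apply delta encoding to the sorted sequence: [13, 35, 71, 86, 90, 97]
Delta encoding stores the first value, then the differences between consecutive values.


First value: 13
Deltas:
  35 - 13 = 22
  71 - 35 = 36
  86 - 71 = 15
  90 - 86 = 4
  97 - 90 = 7


Delta encoded: [13, 22, 36, 15, 4, 7]


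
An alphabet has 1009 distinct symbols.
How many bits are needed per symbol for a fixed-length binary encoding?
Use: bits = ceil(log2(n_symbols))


log2(1009) = 9.9787
Bracket: 2^9 = 512 < 1009 <= 2^10 = 1024
So ceil(log2(1009)) = 10

bits = ceil(log2(1009)) = ceil(9.9787) = 10 bits


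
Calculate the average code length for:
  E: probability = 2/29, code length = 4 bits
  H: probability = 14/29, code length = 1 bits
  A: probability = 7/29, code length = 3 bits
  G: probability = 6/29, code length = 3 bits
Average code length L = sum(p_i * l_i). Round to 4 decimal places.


Weighted contributions p_i * l_i:
  E: (2/29) * 4 = 8/29
  H: (14/29) * 1 = 14/29
  A: (7/29) * 3 = 21/29
  G: (6/29) * 3 = 18/29
Sum = (8 + 14 + 21 + 18)/29 = 61/29

L = 61/29 = 2.1034 bits/symbol


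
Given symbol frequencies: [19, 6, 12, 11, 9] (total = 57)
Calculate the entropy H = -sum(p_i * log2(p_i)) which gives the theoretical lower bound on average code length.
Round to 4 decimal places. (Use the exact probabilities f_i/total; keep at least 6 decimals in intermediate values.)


Per-symbol terms -p_i * log2(p_i) with p_i = f_i/57:
  p = 19/57 = 0.333333: log2(p) = -1.584963, -p*log2(p) = 0.528321
  p = 6/57 = 0.105263: log2(p) = -3.247928, -p*log2(p) = 0.341887
  p = 12/57 = 0.210526: log2(p) = -2.247928, -p*log2(p) = 0.473248
  p = 11/57 = 0.192982: log2(p) = -2.373458, -p*log2(p) = 0.458036
  p = 9/57 = 0.157895: log2(p) = -2.662965, -p*log2(p) = 0.420468
H = 0.528321 + 0.341887 + 0.473248 + 0.458036 + 0.420468 = 2.221960

H = 2.222 bits/symbol


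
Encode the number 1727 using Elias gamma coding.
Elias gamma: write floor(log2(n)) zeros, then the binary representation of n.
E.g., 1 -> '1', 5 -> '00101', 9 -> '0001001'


num_bits = floor(log2(1727)) + 1 = 11
leading_zeros = num_bits - 1 = 10
binary(1727) = 11010111111

Elias gamma(1727) = '0000000000' + '11010111111' = 000000000011010111111 (21 bits)


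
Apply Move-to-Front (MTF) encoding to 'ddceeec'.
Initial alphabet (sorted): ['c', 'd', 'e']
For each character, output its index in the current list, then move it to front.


MTF encoding:
'd': index 1 in ['c', 'd', 'e'] -> ['d', 'c', 'e']
'd': index 0 in ['d', 'c', 'e'] -> ['d', 'c', 'e']
'c': index 1 in ['d', 'c', 'e'] -> ['c', 'd', 'e']
'e': index 2 in ['c', 'd', 'e'] -> ['e', 'c', 'd']
'e': index 0 in ['e', 'c', 'd'] -> ['e', 'c', 'd']
'e': index 0 in ['e', 'c', 'd'] -> ['e', 'c', 'd']
'c': index 1 in ['e', 'c', 'd'] -> ['c', 'e', 'd']


Output: [1, 0, 1, 2, 0, 0, 1]


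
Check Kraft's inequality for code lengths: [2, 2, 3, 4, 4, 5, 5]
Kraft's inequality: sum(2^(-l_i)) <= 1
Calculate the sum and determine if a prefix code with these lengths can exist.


Sum = 2^(-2) + 2^(-2) + 2^(-3) + 2^(-4) + 2^(-4) + 2^(-5) + 2^(-5)
    = 0.25 + 0.25 + 0.125 + 0.0625 + 0.0625 + 0.03125 + 0.03125
    = 26/32 = 0.8125
Since 0.8125 <= 1, Kraft's inequality IS satisfied.
A prefix code with these lengths CAN exist.

Kraft sum = 0.8125. Satisfied.


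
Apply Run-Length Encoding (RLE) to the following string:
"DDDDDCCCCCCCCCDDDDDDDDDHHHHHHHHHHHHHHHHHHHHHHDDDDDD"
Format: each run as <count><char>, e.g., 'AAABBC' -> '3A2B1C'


Scanning runs left to right:
  i=0: run of 'D' x 5 -> '5D'
  i=5: run of 'C' x 9 -> '9C'
  i=14: run of 'D' x 9 -> '9D'
  i=23: run of 'H' x 22 -> '22H'
  i=45: run of 'D' x 6 -> '6D'

RLE = 5D9C9D22H6D


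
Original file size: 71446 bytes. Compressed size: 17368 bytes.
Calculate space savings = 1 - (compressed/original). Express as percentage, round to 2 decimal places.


ratio = compressed/original = 17368/71446 = 0.243093
savings = 1 - ratio = 1 - 0.243093 = 0.756907
as a percentage: 0.756907 * 100 = 75.69%

Space savings = 1 - 17368/71446 = 75.69%


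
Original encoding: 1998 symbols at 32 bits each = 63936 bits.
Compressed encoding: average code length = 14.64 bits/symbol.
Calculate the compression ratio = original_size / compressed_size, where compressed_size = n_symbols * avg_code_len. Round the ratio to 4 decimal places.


original_size = n_symbols * orig_bits = 1998 * 32 = 63936 bits
compressed_size = n_symbols * avg_code_len = 1998 * 14.64 = 29250.72 bits
ratio = original_size / compressed_size = 63936 / 29250.72 = 2.1858

Compression ratio = 2.1858


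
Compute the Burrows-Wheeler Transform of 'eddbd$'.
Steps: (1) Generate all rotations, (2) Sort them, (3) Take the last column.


Rotations (sorted):
  0: $eddbd -> last char: d
  1: bd$edd -> last char: d
  2: d$eddb -> last char: b
  3: dbd$ed -> last char: d
  4: ddbd$e -> last char: e
  5: eddbd$ -> last char: $


BWT = ddbde$


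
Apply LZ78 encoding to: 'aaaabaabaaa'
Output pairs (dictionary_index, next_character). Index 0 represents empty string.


LZ78 encoding steps:
Dictionary: {0: ''}
Step 1: w='' (idx 0), next='a' -> output (0, 'a'), add 'a' as idx 1
Step 2: w='a' (idx 1), next='a' -> output (1, 'a'), add 'aa' as idx 2
Step 3: w='a' (idx 1), next='b' -> output (1, 'b'), add 'ab' as idx 3
Step 4: w='aa' (idx 2), next='b' -> output (2, 'b'), add 'aab' as idx 4
Step 5: w='aa' (idx 2), next='a' -> output (2, 'a'), add 'aaa' as idx 5


Encoded: [(0, 'a'), (1, 'a'), (1, 'b'), (2, 'b'), (2, 'a')]


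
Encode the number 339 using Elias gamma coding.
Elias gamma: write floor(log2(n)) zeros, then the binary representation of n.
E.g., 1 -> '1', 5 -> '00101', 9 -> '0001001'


num_bits = floor(log2(339)) + 1 = 9
leading_zeros = num_bits - 1 = 8
binary(339) = 101010011

Elias gamma(339) = '00000000' + '101010011' = 00000000101010011 (17 bits)


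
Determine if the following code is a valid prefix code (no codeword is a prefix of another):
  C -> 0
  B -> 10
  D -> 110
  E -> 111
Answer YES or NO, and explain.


Checking each pair (does one codeword prefix another?):
  C='0' vs B='10': no prefix
  C='0' vs D='110': no prefix
  C='0' vs E='111': no prefix
  B='10' vs C='0': no prefix
  B='10' vs D='110': no prefix
  B='10' vs E='111': no prefix
  D='110' vs C='0': no prefix
  D='110' vs B='10': no prefix
  D='110' vs E='111': no prefix
  E='111' vs C='0': no prefix
  E='111' vs B='10': no prefix
  E='111' vs D='110': no prefix
No violation found over all pairs.

YES -- this is a valid prefix code. No codeword is a prefix of any other codeword.


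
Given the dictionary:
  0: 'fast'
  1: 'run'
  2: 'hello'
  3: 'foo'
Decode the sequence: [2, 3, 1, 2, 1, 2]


Look up each index in the dictionary:
  2 -> 'hello'
  3 -> 'foo'
  1 -> 'run'
  2 -> 'hello'
  1 -> 'run'
  2 -> 'hello'

Decoded: "hello foo run hello run hello"


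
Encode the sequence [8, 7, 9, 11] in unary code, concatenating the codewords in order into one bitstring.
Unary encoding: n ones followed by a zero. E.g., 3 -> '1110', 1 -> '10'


Encode each number as n ones followed by a terminating 0:
  8 -> 111111110 (9 bits)
  7 -> 11111110 (8 bits)
  9 -> 1111111110 (10 bits)
  11 -> 111111111110 (12 bits)
Total length = 9 + 8 + 10 + 12 = 39 bits.

Unary([8, 7, 9, 11]) = 111111110111111101111111110111111111110 (39 bits)


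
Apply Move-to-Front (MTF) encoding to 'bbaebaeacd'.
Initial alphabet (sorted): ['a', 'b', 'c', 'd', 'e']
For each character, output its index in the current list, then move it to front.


MTF encoding:
'b': index 1 in ['a', 'b', 'c', 'd', 'e'] -> ['b', 'a', 'c', 'd', 'e']
'b': index 0 in ['b', 'a', 'c', 'd', 'e'] -> ['b', 'a', 'c', 'd', 'e']
'a': index 1 in ['b', 'a', 'c', 'd', 'e'] -> ['a', 'b', 'c', 'd', 'e']
'e': index 4 in ['a', 'b', 'c', 'd', 'e'] -> ['e', 'a', 'b', 'c', 'd']
'b': index 2 in ['e', 'a', 'b', 'c', 'd'] -> ['b', 'e', 'a', 'c', 'd']
'a': index 2 in ['b', 'e', 'a', 'c', 'd'] -> ['a', 'b', 'e', 'c', 'd']
'e': index 2 in ['a', 'b', 'e', 'c', 'd'] -> ['e', 'a', 'b', 'c', 'd']
'a': index 1 in ['e', 'a', 'b', 'c', 'd'] -> ['a', 'e', 'b', 'c', 'd']
'c': index 3 in ['a', 'e', 'b', 'c', 'd'] -> ['c', 'a', 'e', 'b', 'd']
'd': index 4 in ['c', 'a', 'e', 'b', 'd'] -> ['d', 'c', 'a', 'e', 'b']


Output: [1, 0, 1, 4, 2, 2, 2, 1, 3, 4]


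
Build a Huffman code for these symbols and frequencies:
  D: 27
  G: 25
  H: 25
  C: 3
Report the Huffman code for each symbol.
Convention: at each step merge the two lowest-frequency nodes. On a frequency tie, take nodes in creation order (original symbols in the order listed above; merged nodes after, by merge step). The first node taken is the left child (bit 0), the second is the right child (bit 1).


Huffman tree construction:
Step 1: Merge C(3) + G(25) = 28
Step 2: Merge H(25) + D(27) = 52
Step 3: Merge (C+G)(28) + (H+D)(52) = 80
Read each symbol's code off the tree from the root (left child = 0, right child = 1).

Codes:
  D: 11 (length 2)
  G: 01 (length 2)
  H: 10 (length 2)
  C: 00 (length 2)
Average code length: 160/80 = 2.0000 bits/symbol


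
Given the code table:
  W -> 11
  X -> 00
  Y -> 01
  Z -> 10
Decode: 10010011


Decoding:
10 -> Z
01 -> Y
00 -> X
11 -> W


Result: ZYXW


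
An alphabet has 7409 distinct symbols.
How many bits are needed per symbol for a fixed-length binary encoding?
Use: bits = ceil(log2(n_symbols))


log2(7409) = 12.8551
Bracket: 2^12 = 4096 < 7409 <= 2^13 = 8192
So ceil(log2(7409)) = 13

bits = ceil(log2(7409)) = ceil(12.8551) = 13 bits


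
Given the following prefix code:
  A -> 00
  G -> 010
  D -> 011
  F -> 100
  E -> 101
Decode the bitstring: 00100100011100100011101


Decoding step by step:
Bits 00 -> A
Bits 100 -> F
Bits 100 -> F
Bits 011 -> D
Bits 100 -> F
Bits 100 -> F
Bits 011 -> D
Bits 101 -> E


Decoded message: AFFDFFDE


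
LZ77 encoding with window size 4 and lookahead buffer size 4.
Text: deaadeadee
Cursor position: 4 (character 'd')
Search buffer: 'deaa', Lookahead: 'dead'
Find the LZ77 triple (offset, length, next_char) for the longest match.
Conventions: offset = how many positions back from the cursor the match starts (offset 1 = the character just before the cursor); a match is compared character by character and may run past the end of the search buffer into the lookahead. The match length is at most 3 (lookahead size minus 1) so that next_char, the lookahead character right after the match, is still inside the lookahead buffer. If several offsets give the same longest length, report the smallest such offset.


Try each offset into the search buffer:
  offset=1 (pos 3, char 'a'): match length 0
  offset=2 (pos 2, char 'a'): match length 0
  offset=3 (pos 1, char 'e'): match length 0
  offset=4 (pos 0, char 'd'): match length 3
Longest match has length 3 at offset 4.
next_char = character at position 4 + 3 = 7 -> 'd'

Best match: offset=4, length=3 (matching 'dea' starting at position 0)
LZ77 triple: (4, 3, 'd')


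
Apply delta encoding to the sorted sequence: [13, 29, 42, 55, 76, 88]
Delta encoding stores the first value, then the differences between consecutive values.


First value: 13
Deltas:
  29 - 13 = 16
  42 - 29 = 13
  55 - 42 = 13
  76 - 55 = 21
  88 - 76 = 12


Delta encoded: [13, 16, 13, 13, 21, 12]


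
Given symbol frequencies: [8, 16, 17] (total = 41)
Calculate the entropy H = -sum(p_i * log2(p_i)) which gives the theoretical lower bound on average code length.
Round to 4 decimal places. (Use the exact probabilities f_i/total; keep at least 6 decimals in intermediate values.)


Per-symbol terms -p_i * log2(p_i) with p_i = f_i/41:
  p = 8/41 = 0.195122: log2(p) = -2.357552, -p*log2(p) = 0.460010
  p = 16/41 = 0.390244: log2(p) = -1.357552, -p*log2(p) = 0.529776
  p = 17/41 = 0.414634: log2(p) = -1.270089, -p*log2(p) = 0.526622
H = 0.460010 + 0.529776 + 0.526622 = 1.516408

H = 1.5164 bits/symbol


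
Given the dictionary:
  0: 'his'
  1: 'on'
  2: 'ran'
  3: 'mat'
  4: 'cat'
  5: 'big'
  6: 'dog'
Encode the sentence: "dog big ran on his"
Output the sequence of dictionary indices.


Look up each word in the dictionary:
  'dog' -> 6
  'big' -> 5
  'ran' -> 2
  'on' -> 1
  'his' -> 0

Encoded: [6, 5, 2, 1, 0]


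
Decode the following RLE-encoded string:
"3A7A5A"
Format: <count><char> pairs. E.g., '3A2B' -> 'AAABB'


Expanding each <count><char> pair:
  3A -> 'AAA'
  7A -> 'AAAAAAA'
  5A -> 'AAAAA'

Decoded = AAAAAAAAAAAAAAA


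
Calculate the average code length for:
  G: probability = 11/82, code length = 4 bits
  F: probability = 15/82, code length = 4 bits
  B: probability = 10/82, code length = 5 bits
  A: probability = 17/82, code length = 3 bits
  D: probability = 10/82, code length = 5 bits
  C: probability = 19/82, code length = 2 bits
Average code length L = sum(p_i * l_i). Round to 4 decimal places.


Weighted contributions p_i * l_i:
  G: (11/82) * 4 = 44/82
  F: (15/82) * 4 = 60/82
  B: (10/82) * 5 = 50/82
  A: (17/82) * 3 = 51/82
  D: (10/82) * 5 = 50/82
  C: (19/82) * 2 = 38/82
Sum = (44 + 60 + 50 + 51 + 50 + 38)/82 = 293/82

L = 293/82 = 3.5732 bits/symbol


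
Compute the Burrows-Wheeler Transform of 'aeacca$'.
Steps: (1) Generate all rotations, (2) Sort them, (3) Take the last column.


Rotations (sorted):
  0: $aeacca -> last char: a
  1: a$aeacc -> last char: c
  2: acca$ae -> last char: e
  3: aeacca$ -> last char: $
  4: ca$aeac -> last char: c
  5: cca$aea -> last char: a
  6: eacca$a -> last char: a


BWT = ace$caa


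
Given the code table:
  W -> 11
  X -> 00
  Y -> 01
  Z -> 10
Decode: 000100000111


Decoding:
00 -> X
01 -> Y
00 -> X
00 -> X
01 -> Y
11 -> W


Result: XYXXYW


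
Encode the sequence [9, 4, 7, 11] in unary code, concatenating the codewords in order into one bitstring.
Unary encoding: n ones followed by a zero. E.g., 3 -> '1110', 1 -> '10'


Encode each number as n ones followed by a terminating 0:
  9 -> 1111111110 (10 bits)
  4 -> 11110 (5 bits)
  7 -> 11111110 (8 bits)
  11 -> 111111111110 (12 bits)
Total length = 10 + 5 + 8 + 12 = 35 bits.

Unary([9, 4, 7, 11]) = 11111111101111011111110111111111110 (35 bits)


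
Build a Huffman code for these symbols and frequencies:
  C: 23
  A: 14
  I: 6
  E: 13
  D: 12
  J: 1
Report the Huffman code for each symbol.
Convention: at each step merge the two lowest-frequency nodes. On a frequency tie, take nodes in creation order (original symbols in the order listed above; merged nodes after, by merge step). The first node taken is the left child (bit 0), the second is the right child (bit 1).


Huffman tree construction:
Step 1: Merge J(1) + I(6) = 7
Step 2: Merge (J+I)(7) + D(12) = 19
Step 3: Merge E(13) + A(14) = 27
Step 4: Merge ((J+I)+D)(19) + C(23) = 42
Step 5: Merge (E+A)(27) + (((J+I)+D)+C)(42) = 69
Read each symbol's code off the tree from the root (left child = 0, right child = 1).

Codes:
  C: 11 (length 2)
  A: 01 (length 2)
  I: 1001 (length 4)
  E: 00 (length 2)
  D: 101 (length 3)
  J: 1000 (length 4)
Average code length: 164/69 = 2.3768 bits/symbol


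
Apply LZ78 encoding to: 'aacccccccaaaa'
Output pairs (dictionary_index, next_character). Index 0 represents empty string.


LZ78 encoding steps:
Dictionary: {0: ''}
Step 1: w='' (idx 0), next='a' -> output (0, 'a'), add 'a' as idx 1
Step 2: w='a' (idx 1), next='c' -> output (1, 'c'), add 'ac' as idx 2
Step 3: w='' (idx 0), next='c' -> output (0, 'c'), add 'c' as idx 3
Step 4: w='c' (idx 3), next='c' -> output (3, 'c'), add 'cc' as idx 4
Step 5: w='cc' (idx 4), next='c' -> output (4, 'c'), add 'ccc' as idx 5
Step 6: w='a' (idx 1), next='a' -> output (1, 'a'), add 'aa' as idx 6
Step 7: w='aa' (idx 6), end of input -> output (6, '')


Encoded: [(0, 'a'), (1, 'c'), (0, 'c'), (3, 'c'), (4, 'c'), (1, 'a'), (6, '')]


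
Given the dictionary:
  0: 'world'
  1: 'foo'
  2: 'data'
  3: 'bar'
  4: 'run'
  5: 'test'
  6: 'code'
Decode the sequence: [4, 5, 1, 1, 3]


Look up each index in the dictionary:
  4 -> 'run'
  5 -> 'test'
  1 -> 'foo'
  1 -> 'foo'
  3 -> 'bar'

Decoded: "run test foo foo bar"


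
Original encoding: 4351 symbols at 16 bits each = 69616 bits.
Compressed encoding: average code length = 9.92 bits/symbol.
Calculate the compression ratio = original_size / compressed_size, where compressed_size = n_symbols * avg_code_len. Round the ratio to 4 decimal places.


original_size = n_symbols * orig_bits = 4351 * 16 = 69616 bits
compressed_size = n_symbols * avg_code_len = 4351 * 9.92 = 43161.92 bits
ratio = original_size / compressed_size = 69616 / 43161.92 = 1.6129

Compression ratio = 1.6129


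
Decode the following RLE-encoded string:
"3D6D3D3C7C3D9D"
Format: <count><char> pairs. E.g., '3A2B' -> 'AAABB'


Expanding each <count><char> pair:
  3D -> 'DDD'
  6D -> 'DDDDDD'
  3D -> 'DDD'
  3C -> 'CCC'
  7C -> 'CCCCCCC'
  3D -> 'DDD'
  9D -> 'DDDDDDDDD'

Decoded = DDDDDDDDDDDDCCCCCCCCCCDDDDDDDDDDDD


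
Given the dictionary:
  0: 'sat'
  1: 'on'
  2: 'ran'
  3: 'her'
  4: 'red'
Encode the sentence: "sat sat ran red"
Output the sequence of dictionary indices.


Look up each word in the dictionary:
  'sat' -> 0
  'sat' -> 0
  'ran' -> 2
  'red' -> 4

Encoded: [0, 0, 2, 4]


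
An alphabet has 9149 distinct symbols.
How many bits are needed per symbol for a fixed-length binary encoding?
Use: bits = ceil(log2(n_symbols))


log2(9149) = 13.1594
Bracket: 2^13 = 8192 < 9149 <= 2^14 = 16384
So ceil(log2(9149)) = 14

bits = ceil(log2(9149)) = ceil(13.1594) = 14 bits


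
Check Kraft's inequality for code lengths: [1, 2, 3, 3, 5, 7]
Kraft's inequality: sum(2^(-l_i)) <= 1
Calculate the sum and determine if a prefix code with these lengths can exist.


Sum = 2^(-1) + 2^(-2) + 2^(-3) + 2^(-3) + 2^(-5) + 2^(-7)
    = 0.5 + 0.25 + 0.125 + 0.125 + 0.03125 + 0.0078125
    = 133/128 = 1.0390625
Since 1.0390625 > 1, Kraft's inequality is NOT satisfied.
A prefix code with these lengths CANNOT exist.

Kraft sum = 1.0390625. Not satisfied.


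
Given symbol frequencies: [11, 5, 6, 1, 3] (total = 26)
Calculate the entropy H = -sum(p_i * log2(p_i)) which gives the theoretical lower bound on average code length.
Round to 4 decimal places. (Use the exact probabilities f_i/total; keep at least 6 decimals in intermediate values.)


Per-symbol terms -p_i * log2(p_i) with p_i = f_i/26:
  p = 11/26 = 0.423077: log2(p) = -1.241008, -p*log2(p) = 0.525042
  p = 5/26 = 0.192308: log2(p) = -2.378512, -p*log2(p) = 0.457406
  p = 6/26 = 0.230769: log2(p) = -2.115477, -p*log2(p) = 0.488187
  p = 1/26 = 0.038462: log2(p) = -4.700440, -p*log2(p) = 0.180786
  p = 3/26 = 0.115385: log2(p) = -3.115477, -p*log2(p) = 0.359478
H = 0.525042 + 0.457406 + 0.488187 + 0.180786 + 0.359478 = 2.010899

H = 2.0109 bits/symbol


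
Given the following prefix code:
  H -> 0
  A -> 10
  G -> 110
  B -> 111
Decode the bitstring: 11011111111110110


Decoding step by step:
Bits 110 -> G
Bits 111 -> B
Bits 111 -> B
Bits 111 -> B
Bits 10 -> A
Bits 110 -> G


Decoded message: GBBBAG


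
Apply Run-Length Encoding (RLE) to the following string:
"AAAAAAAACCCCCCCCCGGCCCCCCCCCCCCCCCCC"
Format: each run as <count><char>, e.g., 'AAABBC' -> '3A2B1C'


Scanning runs left to right:
  i=0: run of 'A' x 8 -> '8A'
  i=8: run of 'C' x 9 -> '9C'
  i=17: run of 'G' x 2 -> '2G'
  i=19: run of 'C' x 17 -> '17C'

RLE = 8A9C2G17C


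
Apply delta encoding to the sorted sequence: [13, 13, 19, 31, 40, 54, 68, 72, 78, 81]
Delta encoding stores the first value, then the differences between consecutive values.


First value: 13
Deltas:
  13 - 13 = 0
  19 - 13 = 6
  31 - 19 = 12
  40 - 31 = 9
  54 - 40 = 14
  68 - 54 = 14
  72 - 68 = 4
  78 - 72 = 6
  81 - 78 = 3


Delta encoded: [13, 0, 6, 12, 9, 14, 14, 4, 6, 3]


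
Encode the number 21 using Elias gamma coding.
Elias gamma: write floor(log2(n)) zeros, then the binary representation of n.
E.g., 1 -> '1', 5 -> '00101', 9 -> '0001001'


num_bits = floor(log2(21)) + 1 = 5
leading_zeros = num_bits - 1 = 4
binary(21) = 10101

Elias gamma(21) = '0000' + '10101' = 000010101 (9 bits)


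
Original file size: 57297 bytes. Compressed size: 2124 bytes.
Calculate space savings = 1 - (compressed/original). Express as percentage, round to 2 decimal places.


ratio = compressed/original = 2124/57297 = 0.03707
savings = 1 - ratio = 1 - 0.03707 = 0.96293
as a percentage: 0.96293 * 100 = 96.29%

Space savings = 1 - 2124/57297 = 96.29%


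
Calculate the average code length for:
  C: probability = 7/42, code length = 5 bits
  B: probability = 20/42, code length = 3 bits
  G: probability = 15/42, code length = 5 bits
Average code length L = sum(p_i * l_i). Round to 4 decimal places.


Weighted contributions p_i * l_i:
  C: (7/42) * 5 = 35/42
  B: (20/42) * 3 = 60/42
  G: (15/42) * 5 = 75/42
Sum = (35 + 60 + 75)/42 = 170/42

L = 170/42 = 4.0476 bits/symbol


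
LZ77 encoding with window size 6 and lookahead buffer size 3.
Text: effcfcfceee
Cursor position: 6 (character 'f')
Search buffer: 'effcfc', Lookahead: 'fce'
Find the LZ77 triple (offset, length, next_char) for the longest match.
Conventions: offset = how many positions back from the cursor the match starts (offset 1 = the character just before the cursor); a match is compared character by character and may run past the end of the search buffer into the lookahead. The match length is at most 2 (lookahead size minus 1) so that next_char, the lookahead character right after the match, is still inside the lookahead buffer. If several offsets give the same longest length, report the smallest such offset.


Try each offset into the search buffer:
  offset=1 (pos 5, char 'c'): match length 0
  offset=2 (pos 4, char 'f'): match length 2
  offset=3 (pos 3, char 'c'): match length 0
  offset=4 (pos 2, char 'f'): match length 2
  offset=5 (pos 1, char 'f'): match length 1
  offset=6 (pos 0, char 'e'): match length 0
Longest match has length 2, found at offsets 2, 4; take the smallest, offset 2.
next_char = character at position 6 + 2 = 8 -> 'e'

Best match: offset=2, length=2 (matching 'fc' starting at position 4)
LZ77 triple: (2, 2, 'e')


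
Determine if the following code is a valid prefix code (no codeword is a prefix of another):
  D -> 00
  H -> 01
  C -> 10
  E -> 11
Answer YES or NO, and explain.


Checking each pair (does one codeword prefix another?):
  D='00' vs H='01': no prefix
  D='00' vs C='10': no prefix
  D='00' vs E='11': no prefix
  H='01' vs D='00': no prefix
  H='01' vs C='10': no prefix
  H='01' vs E='11': no prefix
  C='10' vs D='00': no prefix
  C='10' vs H='01': no prefix
  C='10' vs E='11': no prefix
  E='11' vs D='00': no prefix
  E='11' vs H='01': no prefix
  E='11' vs C='10': no prefix
No violation found over all pairs.

YES -- this is a valid prefix code. No codeword is a prefix of any other codeword.


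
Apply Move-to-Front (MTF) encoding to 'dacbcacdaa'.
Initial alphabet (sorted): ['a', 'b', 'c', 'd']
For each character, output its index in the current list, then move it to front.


MTF encoding:
'd': index 3 in ['a', 'b', 'c', 'd'] -> ['d', 'a', 'b', 'c']
'a': index 1 in ['d', 'a', 'b', 'c'] -> ['a', 'd', 'b', 'c']
'c': index 3 in ['a', 'd', 'b', 'c'] -> ['c', 'a', 'd', 'b']
'b': index 3 in ['c', 'a', 'd', 'b'] -> ['b', 'c', 'a', 'd']
'c': index 1 in ['b', 'c', 'a', 'd'] -> ['c', 'b', 'a', 'd']
'a': index 2 in ['c', 'b', 'a', 'd'] -> ['a', 'c', 'b', 'd']
'c': index 1 in ['a', 'c', 'b', 'd'] -> ['c', 'a', 'b', 'd']
'd': index 3 in ['c', 'a', 'b', 'd'] -> ['d', 'c', 'a', 'b']
'a': index 2 in ['d', 'c', 'a', 'b'] -> ['a', 'd', 'c', 'b']
'a': index 0 in ['a', 'd', 'c', 'b'] -> ['a', 'd', 'c', 'b']


Output: [3, 1, 3, 3, 1, 2, 1, 3, 2, 0]


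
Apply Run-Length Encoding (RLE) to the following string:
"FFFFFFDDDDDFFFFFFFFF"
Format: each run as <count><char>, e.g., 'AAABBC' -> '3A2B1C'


Scanning runs left to right:
  i=0: run of 'F' x 6 -> '6F'
  i=6: run of 'D' x 5 -> '5D'
  i=11: run of 'F' x 9 -> '9F'

RLE = 6F5D9F


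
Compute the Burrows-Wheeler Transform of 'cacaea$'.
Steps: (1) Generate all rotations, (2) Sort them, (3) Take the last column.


Rotations (sorted):
  0: $cacaea -> last char: a
  1: a$cacae -> last char: e
  2: acaea$c -> last char: c
  3: aea$cac -> last char: c
  4: cacaea$ -> last char: $
  5: caea$ca -> last char: a
  6: ea$caca -> last char: a


BWT = aecc$aa


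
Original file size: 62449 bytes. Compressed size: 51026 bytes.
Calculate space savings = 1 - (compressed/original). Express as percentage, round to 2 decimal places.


ratio = compressed/original = 51026/62449 = 0.817083
savings = 1 - ratio = 1 - 0.817083 = 0.182917
as a percentage: 0.182917 * 100 = 18.29%

Space savings = 1 - 51026/62449 = 18.29%


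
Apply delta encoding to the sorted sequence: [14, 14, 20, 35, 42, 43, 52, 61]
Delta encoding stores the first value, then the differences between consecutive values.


First value: 14
Deltas:
  14 - 14 = 0
  20 - 14 = 6
  35 - 20 = 15
  42 - 35 = 7
  43 - 42 = 1
  52 - 43 = 9
  61 - 52 = 9


Delta encoded: [14, 0, 6, 15, 7, 1, 9, 9]


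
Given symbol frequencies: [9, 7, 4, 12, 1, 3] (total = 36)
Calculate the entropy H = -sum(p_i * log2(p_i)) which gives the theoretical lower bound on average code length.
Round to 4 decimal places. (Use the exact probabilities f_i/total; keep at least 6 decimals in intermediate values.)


Per-symbol terms -p_i * log2(p_i) with p_i = f_i/36:
  p = 9/36 = 0.250000: log2(p) = -2.000000, -p*log2(p) = 0.500000
  p = 7/36 = 0.194444: log2(p) = -2.362570, -p*log2(p) = 0.459389
  p = 4/36 = 0.111111: log2(p) = -3.169925, -p*log2(p) = 0.352214
  p = 12/36 = 0.333333: log2(p) = -1.584963, -p*log2(p) = 0.528321
  p = 1/36 = 0.027778: log2(p) = -5.169925, -p*log2(p) = 0.143609
  p = 3/36 = 0.083333: log2(p) = -3.584963, -p*log2(p) = 0.298747
H = 0.500000 + 0.459389 + 0.352214 + 0.528321 + 0.143609 + 0.298747 = 2.282280

H = 2.2823 bits/symbol


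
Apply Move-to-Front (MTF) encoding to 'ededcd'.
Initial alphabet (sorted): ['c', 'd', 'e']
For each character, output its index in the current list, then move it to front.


MTF encoding:
'e': index 2 in ['c', 'd', 'e'] -> ['e', 'c', 'd']
'd': index 2 in ['e', 'c', 'd'] -> ['d', 'e', 'c']
'e': index 1 in ['d', 'e', 'c'] -> ['e', 'd', 'c']
'd': index 1 in ['e', 'd', 'c'] -> ['d', 'e', 'c']
'c': index 2 in ['d', 'e', 'c'] -> ['c', 'd', 'e']
'd': index 1 in ['c', 'd', 'e'] -> ['d', 'c', 'e']


Output: [2, 2, 1, 1, 2, 1]


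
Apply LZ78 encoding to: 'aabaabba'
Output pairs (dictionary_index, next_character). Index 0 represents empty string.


LZ78 encoding steps:
Dictionary: {0: ''}
Step 1: w='' (idx 0), next='a' -> output (0, 'a'), add 'a' as idx 1
Step 2: w='a' (idx 1), next='b' -> output (1, 'b'), add 'ab' as idx 2
Step 3: w='a' (idx 1), next='a' -> output (1, 'a'), add 'aa' as idx 3
Step 4: w='' (idx 0), next='b' -> output (0, 'b'), add 'b' as idx 4
Step 5: w='b' (idx 4), next='a' -> output (4, 'a'), add 'ba' as idx 5


Encoded: [(0, 'a'), (1, 'b'), (1, 'a'), (0, 'b'), (4, 'a')]


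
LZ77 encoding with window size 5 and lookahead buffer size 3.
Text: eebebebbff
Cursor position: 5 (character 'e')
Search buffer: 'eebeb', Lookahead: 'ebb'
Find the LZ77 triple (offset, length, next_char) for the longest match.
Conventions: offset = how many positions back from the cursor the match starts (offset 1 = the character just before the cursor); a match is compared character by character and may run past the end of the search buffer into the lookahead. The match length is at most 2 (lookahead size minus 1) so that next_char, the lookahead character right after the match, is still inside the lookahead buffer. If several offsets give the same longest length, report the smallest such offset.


Try each offset into the search buffer:
  offset=1 (pos 4, char 'b'): match length 0
  offset=2 (pos 3, char 'e'): match length 2
  offset=3 (pos 2, char 'b'): match length 0
  offset=4 (pos 1, char 'e'): match length 2
  offset=5 (pos 0, char 'e'): match length 1
Longest match has length 2, found at offsets 2, 4; take the smallest, offset 2.
next_char = character at position 5 + 2 = 7 -> 'b'

Best match: offset=2, length=2 (matching 'eb' starting at position 3)
LZ77 triple: (2, 2, 'b')


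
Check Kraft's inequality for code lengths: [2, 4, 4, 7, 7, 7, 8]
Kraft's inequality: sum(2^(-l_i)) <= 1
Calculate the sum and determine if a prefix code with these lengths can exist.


Sum = 2^(-2) + 2^(-4) + 2^(-4) + 2^(-7) + 2^(-7) + 2^(-7) + 2^(-8)
    = 0.25 + 0.0625 + 0.0625 + 0.0078125 + 0.0078125 + 0.0078125 + 0.00390625
    = 103/256 = 0.40234375
Since 0.40234375 <= 1, Kraft's inequality IS satisfied.
A prefix code with these lengths CAN exist.

Kraft sum = 0.40234375. Satisfied.


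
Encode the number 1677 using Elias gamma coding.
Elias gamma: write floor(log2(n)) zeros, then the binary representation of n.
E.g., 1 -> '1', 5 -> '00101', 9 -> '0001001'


num_bits = floor(log2(1677)) + 1 = 11
leading_zeros = num_bits - 1 = 10
binary(1677) = 11010001101

Elias gamma(1677) = '0000000000' + '11010001101' = 000000000011010001101 (21 bits)


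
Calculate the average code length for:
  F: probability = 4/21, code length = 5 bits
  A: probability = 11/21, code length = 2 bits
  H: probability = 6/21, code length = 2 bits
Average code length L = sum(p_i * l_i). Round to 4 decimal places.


Weighted contributions p_i * l_i:
  F: (4/21) * 5 = 20/21
  A: (11/21) * 2 = 22/21
  H: (6/21) * 2 = 12/21
Sum = (20 + 22 + 12)/21 = 54/21

L = 54/21 = 2.5714 bits/symbol


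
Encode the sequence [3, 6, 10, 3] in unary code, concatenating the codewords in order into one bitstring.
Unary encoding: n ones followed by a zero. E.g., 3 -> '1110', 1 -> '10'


Encode each number as n ones followed by a terminating 0:
  3 -> 1110 (4 bits)
  6 -> 1111110 (7 bits)
  10 -> 11111111110 (11 bits)
  3 -> 1110 (4 bits)
Total length = 4 + 7 + 11 + 4 = 26 bits.

Unary([3, 6, 10, 3]) = 11101111110111111111101110 (26 bits)


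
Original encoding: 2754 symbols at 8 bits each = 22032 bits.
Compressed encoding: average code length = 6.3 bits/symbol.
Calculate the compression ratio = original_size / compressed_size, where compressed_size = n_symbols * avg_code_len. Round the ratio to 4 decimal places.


original_size = n_symbols * orig_bits = 2754 * 8 = 22032 bits
compressed_size = n_symbols * avg_code_len = 2754 * 6.3 = 17350.2 bits
ratio = original_size / compressed_size = 22032 / 17350.2 = 1.2698

Compression ratio = 1.2698


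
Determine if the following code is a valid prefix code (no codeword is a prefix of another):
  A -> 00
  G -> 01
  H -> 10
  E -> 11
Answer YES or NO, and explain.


Checking each pair (does one codeword prefix another?):
  A='00' vs G='01': no prefix
  A='00' vs H='10': no prefix
  A='00' vs E='11': no prefix
  G='01' vs A='00': no prefix
  G='01' vs H='10': no prefix
  G='01' vs E='11': no prefix
  H='10' vs A='00': no prefix
  H='10' vs G='01': no prefix
  H='10' vs E='11': no prefix
  E='11' vs A='00': no prefix
  E='11' vs G='01': no prefix
  E='11' vs H='10': no prefix
No violation found over all pairs.

YES -- this is a valid prefix code. No codeword is a prefix of any other codeword.


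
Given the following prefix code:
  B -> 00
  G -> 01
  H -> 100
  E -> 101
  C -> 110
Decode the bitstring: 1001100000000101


Decoding step by step:
Bits 100 -> H
Bits 110 -> C
Bits 00 -> B
Bits 00 -> B
Bits 00 -> B
Bits 01 -> G
Bits 01 -> G


Decoded message: HCBBBGG


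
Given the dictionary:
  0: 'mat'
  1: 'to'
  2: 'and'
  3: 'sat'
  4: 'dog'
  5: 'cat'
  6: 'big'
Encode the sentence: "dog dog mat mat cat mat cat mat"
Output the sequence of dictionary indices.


Look up each word in the dictionary:
  'dog' -> 4
  'dog' -> 4
  'mat' -> 0
  'mat' -> 0
  'cat' -> 5
  'mat' -> 0
  'cat' -> 5
  'mat' -> 0

Encoded: [4, 4, 0, 0, 5, 0, 5, 0]


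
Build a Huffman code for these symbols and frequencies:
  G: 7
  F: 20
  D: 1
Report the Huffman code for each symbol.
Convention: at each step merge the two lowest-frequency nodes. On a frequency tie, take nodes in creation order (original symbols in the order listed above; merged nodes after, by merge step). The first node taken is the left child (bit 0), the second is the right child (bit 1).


Huffman tree construction:
Step 1: Merge D(1) + G(7) = 8
Step 2: Merge (D+G)(8) + F(20) = 28
Read each symbol's code off the tree from the root (left child = 0, right child = 1).

Codes:
  G: 01 (length 2)
  F: 1 (length 1)
  D: 00 (length 2)
Average code length: 36/28 = 1.2857 bits/symbol


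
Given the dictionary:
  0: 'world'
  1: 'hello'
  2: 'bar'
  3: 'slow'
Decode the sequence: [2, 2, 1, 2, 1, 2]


Look up each index in the dictionary:
  2 -> 'bar'
  2 -> 'bar'
  1 -> 'hello'
  2 -> 'bar'
  1 -> 'hello'
  2 -> 'bar'

Decoded: "bar bar hello bar hello bar"
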